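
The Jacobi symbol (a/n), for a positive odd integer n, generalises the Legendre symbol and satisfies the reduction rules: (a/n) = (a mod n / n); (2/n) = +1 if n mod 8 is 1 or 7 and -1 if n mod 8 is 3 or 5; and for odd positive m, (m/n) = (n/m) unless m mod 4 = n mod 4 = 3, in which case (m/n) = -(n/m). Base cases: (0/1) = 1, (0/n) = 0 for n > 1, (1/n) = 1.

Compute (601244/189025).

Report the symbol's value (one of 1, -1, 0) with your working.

1

(601244/189025) = (34169/189025)   [reduce mod 189025]
reciprocity: (34169/189025) = +1·(189025/34169) since 34169 mod 4 = 1, 189025 mod 4 = 1; sign now +1
(189025/34169) = (18180/34169)   [reduce mod 34169]
18180 = 2^2·4545; (2/34169) = +1 since 34169 mod 8 = 1, so (18180/34169) = (+1)^2·(4545/34169); sign now +1
reciprocity: (4545/34169) = +1·(34169/4545) since 4545 mod 4 = 1, 34169 mod 4 = 1; sign now +1
(34169/4545) = (2354/4545)   [reduce mod 4545]
2354 = 2^1·1177; (2/4545) = +1 since 4545 mod 8 = 1, so (2354/4545) = (+1)^1·(1177/4545); sign now +1
reciprocity: (1177/4545) = +1·(4545/1177) since 1177 mod 4 = 1, 4545 mod 4 = 1; sign now +1
(4545/1177) = (1014/1177)   [reduce mod 1177]
1014 = 2^1·507; (2/1177) = +1 since 1177 mod 8 = 1, so (1014/1177) = (+1)^1·(507/1177); sign now +1
reciprocity: (507/1177) = +1·(1177/507) since 507 mod 4 = 3, 1177 mod 4 = 1; sign now +1
(1177/507) = (163/507)   [reduce mod 507]
reciprocity: (163/507) = -1·(507/163) since 163 mod 4 = 3, 507 mod 4 = 3; sign now -1
(507/163) = (18/163)   [reduce mod 163]
18 = 2^1·9; (2/163) = -1 since 163 mod 8 = 3, so (18/163) = (-1)^1·(9/163); sign now +1
reciprocity: (9/163) = +1·(163/9) since 9 mod 4 = 1, 163 mod 4 = 3; sign now +1
(163/9) = (1/9)   [reduce mod 9]
(1/9) = 1; final value = sign = +1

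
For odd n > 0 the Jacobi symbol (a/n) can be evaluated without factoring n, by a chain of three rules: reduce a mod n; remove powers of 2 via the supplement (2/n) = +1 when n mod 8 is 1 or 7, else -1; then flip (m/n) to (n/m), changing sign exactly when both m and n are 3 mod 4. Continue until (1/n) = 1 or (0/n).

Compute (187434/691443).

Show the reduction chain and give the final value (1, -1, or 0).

0

187434 = 2^1·93717; (2/691443) = -1 since 691443 mod 8 = 3, so (187434/691443) = (-1)^1·(93717/691443); sign now -1
reciprocity: (93717/691443) = +1·(691443/93717) since 93717 mod 4 = 1, 691443 mod 4 = 3; sign now -1
(691443/93717) = (35424/93717)   [reduce mod 93717]
35424 = 2^5·1107; (2/93717) = -1 since 93717 mod 8 = 5, so (35424/93717) = (-1)^5·(1107/93717); sign now +1
reciprocity: (1107/93717) = +1·(93717/1107) since 1107 mod 4 = 3, 93717 mod 4 = 1; sign now +1
(93717/1107) = (729/1107)   [reduce mod 1107]
reciprocity: (729/1107) = +1·(1107/729) since 729 mod 4 = 1, 1107 mod 4 = 3; sign now +1
(1107/729) = (378/729)   [reduce mod 729]
378 = 2^1·189; (2/729) = +1 since 729 mod 8 = 1, so (378/729) = (+1)^1·(189/729); sign now +1
reciprocity: (189/729) = +1·(729/189) since 189 mod 4 = 1, 729 mod 4 = 1; sign now +1
(729/189) = (162/189)   [reduce mod 189]
162 = 2^1·81; (2/189) = -1 since 189 mod 8 = 5, so (162/189) = (-1)^1·(81/189); sign now -1
reciprocity: (81/189) = +1·(189/81) since 81 mod 4 = 1, 189 mod 4 = 1; sign now -1
(189/81) = (27/81)   [reduce mod 81]
reciprocity: (27/81) = +1·(81/27) since 27 mod 4 = 3, 81 mod 4 = 1; sign now -1
(81/27) = (0/27)   [reduce mod 27]
(0/27) = 0   [gcd(a, n) > 1]; final value = 0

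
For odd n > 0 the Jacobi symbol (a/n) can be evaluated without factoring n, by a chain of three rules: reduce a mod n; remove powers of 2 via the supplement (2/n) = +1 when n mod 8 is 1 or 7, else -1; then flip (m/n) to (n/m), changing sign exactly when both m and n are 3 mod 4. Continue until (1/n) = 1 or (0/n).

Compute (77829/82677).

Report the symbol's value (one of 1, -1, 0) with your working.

0

reciprocity: (77829/82677) = +1·(82677/77829) since 77829 mod 4 = 1, 82677 mod 4 = 1; sign now +1
(82677/77829) = (4848/77829)   [reduce mod 77829]
4848 = 2^4·303; (2/77829) = -1 since 77829 mod 8 = 5, so (4848/77829) = (-1)^4·(303/77829); sign now +1
reciprocity: (303/77829) = +1·(77829/303) since 303 mod 4 = 3, 77829 mod 4 = 1; sign now +1
(77829/303) = (261/303)   [reduce mod 303]
reciprocity: (261/303) = +1·(303/261) since 261 mod 4 = 1, 303 mod 4 = 3; sign now +1
(303/261) = (42/261)   [reduce mod 261]
42 = 2^1·21; (2/261) = -1 since 261 mod 8 = 5, so (42/261) = (-1)^1·(21/261); sign now -1
reciprocity: (21/261) = +1·(261/21) since 21 mod 4 = 1, 261 mod 4 = 1; sign now -1
(261/21) = (9/21)   [reduce mod 21]
reciprocity: (9/21) = +1·(21/9) since 9 mod 4 = 1, 21 mod 4 = 1; sign now -1
(21/9) = (3/9)   [reduce mod 9]
reciprocity: (3/9) = +1·(9/3) since 3 mod 4 = 3, 9 mod 4 = 1; sign now -1
(9/3) = (0/3)   [reduce mod 3]
(0/3) = 0   [gcd(a, n) > 1]; final value = 0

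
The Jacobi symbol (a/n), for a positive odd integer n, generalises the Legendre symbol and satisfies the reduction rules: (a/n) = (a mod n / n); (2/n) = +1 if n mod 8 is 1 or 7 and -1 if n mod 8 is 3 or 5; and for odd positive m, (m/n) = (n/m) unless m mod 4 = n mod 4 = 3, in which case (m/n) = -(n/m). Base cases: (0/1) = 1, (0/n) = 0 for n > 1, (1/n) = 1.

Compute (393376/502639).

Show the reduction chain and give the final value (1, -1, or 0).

factor out 2^5: 393376 = 2^5·12293; with 502639 mod 8 = 7, (2/502639) = +1; sign now +1; continue with (12293/502639)
flip (12293/502639) -> (502639/12293): both odd, 12293 mod 4 = 1, 502639 mod 4 = 3, so the flip contributes +1; sign now +1
(502639/12293): 502639 mod 12293 = 10919, so (502639/12293) = (10919/12293)
flip (10919/12293) -> (12293/10919): both odd, 10919 mod 4 = 3, 12293 mod 4 = 1, so the flip contributes +1; sign now +1
(12293/10919): 12293 mod 10919 = 1374, so (12293/10919) = (1374/10919)
factor out 2^1: 1374 = 2^1·687; with 10919 mod 8 = 7, (2/10919) = +1; sign now +1; continue with (687/10919)
flip (687/10919) -> (10919/687): both odd, 687 mod 4 = 3, 10919 mod 4 = 3, so the flip contributes -1; sign now -1
(10919/687): 10919 mod 687 = 614, so (10919/687) = (614/687)
factor out 2^1: 614 = 2^1·307; with 687 mod 8 = 7, (2/687) = +1; sign now -1; continue with (307/687)
flip (307/687) -> (687/307): both odd, 307 mod 4 = 3, 687 mod 4 = 3, so the flip contributes -1; sign now +1
(687/307): 687 mod 307 = 73, so (687/307) = (73/307)
flip (73/307) -> (307/73): both odd, 73 mod 4 = 1, 307 mod 4 = 3, so the flip contributes +1; sign now +1
(307/73): 307 mod 73 = 15, so (307/73) = (15/73)
flip (15/73) -> (73/15): both odd, 15 mod 4 = 3, 73 mod 4 = 1, so the flip contributes +1; sign now +1
(73/15): 73 mod 15 = 13, so (73/15) = (13/15)
flip (13/15) -> (15/13): both odd, 13 mod 4 = 1, 15 mod 4 = 3, so the flip contributes +1; sign now +1
(15/13): 15 mod 13 = 2, so (15/13) = (2/13)
factor out 2^1: 2 = 2^1·1; with 13 mod 8 = 5, (2/13) = -1; sign now -1; continue with (1/13)
reached (1/13) = 1, so the symbol is -1

-1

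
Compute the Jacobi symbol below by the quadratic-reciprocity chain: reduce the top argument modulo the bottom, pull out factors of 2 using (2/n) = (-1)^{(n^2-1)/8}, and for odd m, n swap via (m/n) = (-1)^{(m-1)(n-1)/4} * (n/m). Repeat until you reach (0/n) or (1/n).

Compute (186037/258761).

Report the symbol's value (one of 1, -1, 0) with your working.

1

flip (186037/258761) -> (258761/186037): both odd, 186037 mod 4 = 1, 258761 mod 4 = 1, so the flip contributes +1; sign now +1
(258761/186037): 258761 mod 186037 = 72724, so (258761/186037) = (72724/186037)
factor out 2^2: 72724 = 2^2·18181; with 186037 mod 8 = 5, (2/186037) = -1; sign now +1; continue with (18181/186037)
flip (18181/186037) -> (186037/18181): both odd, 18181 mod 4 = 1, 186037 mod 4 = 1, so the flip contributes +1; sign now +1
(186037/18181): 186037 mod 18181 = 4227, so (186037/18181) = (4227/18181)
flip (4227/18181) -> (18181/4227): both odd, 4227 mod 4 = 3, 18181 mod 4 = 1, so the flip contributes +1; sign now +1
(18181/4227): 18181 mod 4227 = 1273, so (18181/4227) = (1273/4227)
flip (1273/4227) -> (4227/1273): both odd, 1273 mod 4 = 1, 4227 mod 4 = 3, so the flip contributes +1; sign now +1
(4227/1273): 4227 mod 1273 = 408, so (4227/1273) = (408/1273)
factor out 2^3: 408 = 2^3·51; with 1273 mod 8 = 1, (2/1273) = +1; sign now +1; continue with (51/1273)
flip (51/1273) -> (1273/51): both odd, 51 mod 4 = 3, 1273 mod 4 = 1, so the flip contributes +1; sign now +1
(1273/51): 1273 mod 51 = 49, so (1273/51) = (49/51)
flip (49/51) -> (51/49): both odd, 49 mod 4 = 1, 51 mod 4 = 3, so the flip contributes +1; sign now +1
(51/49): 51 mod 49 = 2, so (51/49) = (2/49)
factor out 2^1: 2 = 2^1·1; with 49 mod 8 = 1, (2/49) = +1; sign now +1; continue with (1/49)
reached (1/49) = 1, so the symbol is +1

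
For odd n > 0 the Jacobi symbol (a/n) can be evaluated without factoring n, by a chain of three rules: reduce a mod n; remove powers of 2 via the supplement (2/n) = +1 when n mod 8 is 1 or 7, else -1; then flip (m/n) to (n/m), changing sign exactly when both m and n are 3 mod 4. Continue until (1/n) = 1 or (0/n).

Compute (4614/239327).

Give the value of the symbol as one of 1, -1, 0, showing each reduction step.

4614 = 2^1·2307; (2/239327) = +1 since 239327 mod 8 = 7, so (4614/239327) = (+1)^1·(2307/239327); sign now +1
reciprocity: (2307/239327) = -1·(239327/2307) since 2307 mod 4 = 3, 239327 mod 4 = 3; sign now -1
(239327/2307) = (1706/2307)   [reduce mod 2307]
1706 = 2^1·853; (2/2307) = -1 since 2307 mod 8 = 3, so (1706/2307) = (-1)^1·(853/2307); sign now +1
reciprocity: (853/2307) = +1·(2307/853) since 853 mod 4 = 1, 2307 mod 4 = 3; sign now +1
(2307/853) = (601/853)   [reduce mod 853]
reciprocity: (601/853) = +1·(853/601) since 601 mod 4 = 1, 853 mod 4 = 1; sign now +1
(853/601) = (252/601)   [reduce mod 601]
252 = 2^2·63; (2/601) = +1 since 601 mod 8 = 1, so (252/601) = (+1)^2·(63/601); sign now +1
reciprocity: (63/601) = +1·(601/63) since 63 mod 4 = 3, 601 mod 4 = 1; sign now +1
(601/63) = (34/63)   [reduce mod 63]
34 = 2^1·17; (2/63) = +1 since 63 mod 8 = 7, so (34/63) = (+1)^1·(17/63); sign now +1
reciprocity: (17/63) = +1·(63/17) since 17 mod 4 = 1, 63 mod 4 = 3; sign now +1
(63/17) = (12/17)   [reduce mod 17]
12 = 2^2·3; (2/17) = +1 since 17 mod 8 = 1, so (12/17) = (+1)^2·(3/17); sign now +1
reciprocity: (3/17) = +1·(17/3) since 3 mod 4 = 3, 17 mod 4 = 1; sign now +1
(17/3) = (2/3)   [reduce mod 3]
2 = 2^1·1; (2/3) = -1 since 3 mod 8 = 3, so (2/3) = (-1)^1·(1/3); sign now -1
(1/3) = 1; final value = sign = -1

-1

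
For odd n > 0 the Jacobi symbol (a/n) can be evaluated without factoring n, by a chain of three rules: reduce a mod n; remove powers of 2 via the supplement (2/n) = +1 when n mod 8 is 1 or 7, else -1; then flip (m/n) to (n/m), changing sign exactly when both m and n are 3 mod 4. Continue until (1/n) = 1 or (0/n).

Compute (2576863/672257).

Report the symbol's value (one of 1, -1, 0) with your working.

1

(2576863/672257): 2576863 mod 672257 = 560092, so (2576863/672257) = (560092/672257)
factor out 2^2: 560092 = 2^2·140023; with 672257 mod 8 = 1, (2/672257) = +1; sign now +1; continue with (140023/672257)
flip (140023/672257) -> (672257/140023): both odd, 140023 mod 4 = 3, 672257 mod 4 = 1, so the flip contributes +1; sign now +1
(672257/140023): 672257 mod 140023 = 112165, so (672257/140023) = (112165/140023)
flip (112165/140023) -> (140023/112165): both odd, 112165 mod 4 = 1, 140023 mod 4 = 3, so the flip contributes +1; sign now +1
(140023/112165): 140023 mod 112165 = 27858, so (140023/112165) = (27858/112165)
factor out 2^1: 27858 = 2^1·13929; with 112165 mod 8 = 5, (2/112165) = -1; sign now -1; continue with (13929/112165)
flip (13929/112165) -> (112165/13929): both odd, 13929 mod 4 = 1, 112165 mod 4 = 1, so the flip contributes +1; sign now -1
(112165/13929): 112165 mod 13929 = 733, so (112165/13929) = (733/13929)
flip (733/13929) -> (13929/733): both odd, 733 mod 4 = 1, 13929 mod 4 = 1, so the flip contributes +1; sign now -1
(13929/733): 13929 mod 733 = 2, so (13929/733) = (2/733)
factor out 2^1: 2 = 2^1·1; with 733 mod 8 = 5, (2/733) = -1; sign now +1; continue with (1/733)
reached (1/733) = 1, so the symbol is +1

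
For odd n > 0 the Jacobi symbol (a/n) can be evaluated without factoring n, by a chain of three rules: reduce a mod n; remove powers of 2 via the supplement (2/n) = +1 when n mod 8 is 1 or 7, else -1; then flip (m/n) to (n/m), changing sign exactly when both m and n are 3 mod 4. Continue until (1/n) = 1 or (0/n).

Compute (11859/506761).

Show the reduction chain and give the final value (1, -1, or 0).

-1

reciprocity: (11859/506761) = +1·(506761/11859) since 11859 mod 4 = 3, 506761 mod 4 = 1; sign now +1
(506761/11859) = (8683/11859)   [reduce mod 11859]
reciprocity: (8683/11859) = -1·(11859/8683) since 8683 mod 4 = 3, 11859 mod 4 = 3; sign now -1
(11859/8683) = (3176/8683)   [reduce mod 8683]
3176 = 2^3·397; (2/8683) = -1 since 8683 mod 8 = 3, so (3176/8683) = (-1)^3·(397/8683); sign now +1
reciprocity: (397/8683) = +1·(8683/397) since 397 mod 4 = 1, 8683 mod 4 = 3; sign now +1
(8683/397) = (346/397)   [reduce mod 397]
346 = 2^1·173; (2/397) = -1 since 397 mod 8 = 5, so (346/397) = (-1)^1·(173/397); sign now -1
reciprocity: (173/397) = +1·(397/173) since 173 mod 4 = 1, 397 mod 4 = 1; sign now -1
(397/173) = (51/173)   [reduce mod 173]
reciprocity: (51/173) = +1·(173/51) since 51 mod 4 = 3, 173 mod 4 = 1; sign now -1
(173/51) = (20/51)   [reduce mod 51]
20 = 2^2·5; (2/51) = -1 since 51 mod 8 = 3, so (20/51) = (-1)^2·(5/51); sign now -1
reciprocity: (5/51) = +1·(51/5) since 5 mod 4 = 1, 51 mod 4 = 3; sign now -1
(51/5) = (1/5)   [reduce mod 5]
(1/5) = 1; final value = sign = -1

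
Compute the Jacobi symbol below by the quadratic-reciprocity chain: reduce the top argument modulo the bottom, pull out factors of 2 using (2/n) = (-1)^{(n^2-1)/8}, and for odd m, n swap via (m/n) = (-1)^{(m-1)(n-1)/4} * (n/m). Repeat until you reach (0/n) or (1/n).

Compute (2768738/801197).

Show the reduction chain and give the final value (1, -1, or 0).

(2768738/801197) = (365147/801197)   [reduce mod 801197]
reciprocity: (365147/801197) = +1·(801197/365147) since 365147 mod 4 = 3, 801197 mod 4 = 1; sign now +1
(801197/365147) = (70903/365147)   [reduce mod 365147]
reciprocity: (70903/365147) = -1·(365147/70903) since 70903 mod 4 = 3, 365147 mod 4 = 3; sign now -1
(365147/70903) = (10632/70903)   [reduce mod 70903]
10632 = 2^3·1329; (2/70903) = +1 since 70903 mod 8 = 7, so (10632/70903) = (+1)^3·(1329/70903); sign now -1
reciprocity: (1329/70903) = +1·(70903/1329) since 1329 mod 4 = 1, 70903 mod 4 = 3; sign now -1
(70903/1329) = (466/1329)   [reduce mod 1329]
466 = 2^1·233; (2/1329) = +1 since 1329 mod 8 = 1, so (466/1329) = (+1)^1·(233/1329); sign now -1
reciprocity: (233/1329) = +1·(1329/233) since 233 mod 4 = 1, 1329 mod 4 = 1; sign now -1
(1329/233) = (164/233)   [reduce mod 233]
164 = 2^2·41; (2/233) = +1 since 233 mod 8 = 1, so (164/233) = (+1)^2·(41/233); sign now -1
reciprocity: (41/233) = +1·(233/41) since 41 mod 4 = 1, 233 mod 4 = 1; sign now -1
(233/41) = (28/41)   [reduce mod 41]
28 = 2^2·7; (2/41) = +1 since 41 mod 8 = 1, so (28/41) = (+1)^2·(7/41); sign now -1
reciprocity: (7/41) = +1·(41/7) since 7 mod 4 = 3, 41 mod 4 = 1; sign now -1
(41/7) = (6/7)   [reduce mod 7]
6 = 2^1·3; (2/7) = +1 since 7 mod 8 = 7, so (6/7) = (+1)^1·(3/7); sign now -1
reciprocity: (3/7) = -1·(7/3) since 3 mod 4 = 3, 7 mod 4 = 3; sign now +1
(7/3) = (1/3)   [reduce mod 3]
(1/3) = 1; final value = sign = +1

1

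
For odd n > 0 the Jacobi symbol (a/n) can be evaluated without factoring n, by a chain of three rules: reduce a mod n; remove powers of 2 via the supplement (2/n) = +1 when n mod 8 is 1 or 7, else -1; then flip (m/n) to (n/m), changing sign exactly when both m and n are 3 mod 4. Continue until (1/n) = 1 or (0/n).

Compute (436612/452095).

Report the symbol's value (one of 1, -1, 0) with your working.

1

436612 = 2^2·109153; (2/452095) = +1 since 452095 mod 8 = 7, so (436612/452095) = (+1)^2·(109153/452095); sign now +1
reciprocity: (109153/452095) = +1·(452095/109153) since 109153 mod 4 = 1, 452095 mod 4 = 3; sign now +1
(452095/109153) = (15483/109153)   [reduce mod 109153]
reciprocity: (15483/109153) = +1·(109153/15483) since 15483 mod 4 = 3, 109153 mod 4 = 1; sign now +1
(109153/15483) = (772/15483)   [reduce mod 15483]
772 = 2^2·193; (2/15483) = -1 since 15483 mod 8 = 3, so (772/15483) = (-1)^2·(193/15483); sign now +1
reciprocity: (193/15483) = +1·(15483/193) since 193 mod 4 = 1, 15483 mod 4 = 3; sign now +1
(15483/193) = (43/193)   [reduce mod 193]
reciprocity: (43/193) = +1·(193/43) since 43 mod 4 = 3, 193 mod 4 = 1; sign now +1
(193/43) = (21/43)   [reduce mod 43]
reciprocity: (21/43) = +1·(43/21) since 21 mod 4 = 1, 43 mod 4 = 3; sign now +1
(43/21) = (1/21)   [reduce mod 21]
(1/21) = 1; final value = sign = +1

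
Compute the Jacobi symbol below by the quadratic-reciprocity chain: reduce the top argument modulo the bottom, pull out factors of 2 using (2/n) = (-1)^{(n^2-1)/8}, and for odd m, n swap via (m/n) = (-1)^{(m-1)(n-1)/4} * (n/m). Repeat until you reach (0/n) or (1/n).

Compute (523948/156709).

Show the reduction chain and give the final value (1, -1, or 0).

(523948/156709): 523948 mod 156709 = 53821, so (523948/156709) = (53821/156709)
flip (53821/156709) -> (156709/53821): both odd, 53821 mod 4 = 1, 156709 mod 4 = 1, so the flip contributes +1; sign now +1
(156709/53821): 156709 mod 53821 = 49067, so (156709/53821) = (49067/53821)
flip (49067/53821) -> (53821/49067): both odd, 49067 mod 4 = 3, 53821 mod 4 = 1, so the flip contributes +1; sign now +1
(53821/49067): 53821 mod 49067 = 4754, so (53821/49067) = (4754/49067)
factor out 2^1: 4754 = 2^1·2377; with 49067 mod 8 = 3, (2/49067) = -1; sign now -1; continue with (2377/49067)
flip (2377/49067) -> (49067/2377): both odd, 2377 mod 4 = 1, 49067 mod 4 = 3, so the flip contributes +1; sign now -1
(49067/2377): 49067 mod 2377 = 1527, so (49067/2377) = (1527/2377)
flip (1527/2377) -> (2377/1527): both odd, 1527 mod 4 = 3, 2377 mod 4 = 1, so the flip contributes +1; sign now -1
(2377/1527): 2377 mod 1527 = 850, so (2377/1527) = (850/1527)
factor out 2^1: 850 = 2^1·425; with 1527 mod 8 = 7, (2/1527) = +1; sign now -1; continue with (425/1527)
flip (425/1527) -> (1527/425): both odd, 425 mod 4 = 1, 1527 mod 4 = 3, so the flip contributes +1; sign now -1
(1527/425): 1527 mod 425 = 252, so (1527/425) = (252/425)
factor out 2^2: 252 = 2^2·63; with 425 mod 8 = 1, (2/425) = +1; sign now -1; continue with (63/425)
flip (63/425) -> (425/63): both odd, 63 mod 4 = 3, 425 mod 4 = 1, so the flip contributes +1; sign now -1
(425/63): 425 mod 63 = 47, so (425/63) = (47/63)
flip (47/63) -> (63/47): both odd, 47 mod 4 = 3, 63 mod 4 = 3, so the flip contributes -1; sign now +1
(63/47): 63 mod 47 = 16, so (63/47) = (16/47)
factor out 2^4: 16 = 2^4·1; with 47 mod 8 = 7, (2/47) = +1; sign now +1; continue with (1/47)
reached (1/47) = 1, so the symbol is +1

1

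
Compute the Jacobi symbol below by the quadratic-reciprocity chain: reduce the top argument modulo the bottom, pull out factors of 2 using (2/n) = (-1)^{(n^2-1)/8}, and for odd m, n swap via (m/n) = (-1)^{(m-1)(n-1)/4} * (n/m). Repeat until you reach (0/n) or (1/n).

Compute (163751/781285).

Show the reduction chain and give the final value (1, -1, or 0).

reciprocity: (163751/781285) = +1·(781285/163751) since 163751 mod 4 = 3, 781285 mod 4 = 1; sign now +1
(781285/163751) = (126281/163751)   [reduce mod 163751]
reciprocity: (126281/163751) = +1·(163751/126281) since 126281 mod 4 = 1, 163751 mod 4 = 3; sign now +1
(163751/126281) = (37470/126281)   [reduce mod 126281]
37470 = 2^1·18735; (2/126281) = +1 since 126281 mod 8 = 1, so (37470/126281) = (+1)^1·(18735/126281); sign now +1
reciprocity: (18735/126281) = +1·(126281/18735) since 18735 mod 4 = 3, 126281 mod 4 = 1; sign now +1
(126281/18735) = (13871/18735)   [reduce mod 18735]
reciprocity: (13871/18735) = -1·(18735/13871) since 13871 mod 4 = 3, 18735 mod 4 = 3; sign now -1
(18735/13871) = (4864/13871)   [reduce mod 13871]
4864 = 2^8·19; (2/13871) = +1 since 13871 mod 8 = 7, so (4864/13871) = (+1)^8·(19/13871); sign now -1
reciprocity: (19/13871) = -1·(13871/19) since 19 mod 4 = 3, 13871 mod 4 = 3; sign now +1
(13871/19) = (1/19)   [reduce mod 19]
(1/19) = 1; final value = sign = +1

1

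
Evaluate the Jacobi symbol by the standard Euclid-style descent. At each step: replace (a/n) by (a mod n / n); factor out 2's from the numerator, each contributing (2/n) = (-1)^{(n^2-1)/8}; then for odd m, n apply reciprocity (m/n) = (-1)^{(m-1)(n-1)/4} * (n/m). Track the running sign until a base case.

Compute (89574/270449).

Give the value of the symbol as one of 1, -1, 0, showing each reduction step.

1

89574 = 2^1·44787; (2/270449) = +1 since 270449 mod 8 = 1, so (89574/270449) = (+1)^1·(44787/270449); sign now +1
reciprocity: (44787/270449) = +1·(270449/44787) since 44787 mod 4 = 3, 270449 mod 4 = 1; sign now +1
(270449/44787) = (1727/44787)   [reduce mod 44787]
reciprocity: (1727/44787) = -1·(44787/1727) since 1727 mod 4 = 3, 44787 mod 4 = 3; sign now -1
(44787/1727) = (1612/1727)   [reduce mod 1727]
1612 = 2^2·403; (2/1727) = +1 since 1727 mod 8 = 7, so (1612/1727) = (+1)^2·(403/1727); sign now -1
reciprocity: (403/1727) = -1·(1727/403) since 403 mod 4 = 3, 1727 mod 4 = 3; sign now +1
(1727/403) = (115/403)   [reduce mod 403]
reciprocity: (115/403) = -1·(403/115) since 115 mod 4 = 3, 403 mod 4 = 3; sign now -1
(403/115) = (58/115)   [reduce mod 115]
58 = 2^1·29; (2/115) = -1 since 115 mod 8 = 3, so (58/115) = (-1)^1·(29/115); sign now +1
reciprocity: (29/115) = +1·(115/29) since 29 mod 4 = 1, 115 mod 4 = 3; sign now +1
(115/29) = (28/29)   [reduce mod 29]
28 = 2^2·7; (2/29) = -1 since 29 mod 8 = 5, so (28/29) = (-1)^2·(7/29); sign now +1
reciprocity: (7/29) = +1·(29/7) since 7 mod 4 = 3, 29 mod 4 = 1; sign now +1
(29/7) = (1/7)   [reduce mod 7]
(1/7) = 1; final value = sign = +1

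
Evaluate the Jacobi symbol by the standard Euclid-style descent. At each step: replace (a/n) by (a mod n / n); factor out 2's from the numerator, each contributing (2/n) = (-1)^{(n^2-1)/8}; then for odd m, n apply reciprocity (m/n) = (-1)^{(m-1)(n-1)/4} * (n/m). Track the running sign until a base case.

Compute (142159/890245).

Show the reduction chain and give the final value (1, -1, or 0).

-1

flip (142159/890245) -> (890245/142159): both odd, 142159 mod 4 = 3, 890245 mod 4 = 1, so the flip contributes +1; sign now +1
(890245/142159): 890245 mod 142159 = 37291, so (890245/142159) = (37291/142159)
flip (37291/142159) -> (142159/37291): both odd, 37291 mod 4 = 3, 142159 mod 4 = 3, so the flip contributes -1; sign now -1
(142159/37291): 142159 mod 37291 = 30286, so (142159/37291) = (30286/37291)
factor out 2^1: 30286 = 2^1·15143; with 37291 mod 8 = 3, (2/37291) = -1; sign now +1; continue with (15143/37291)
flip (15143/37291) -> (37291/15143): both odd, 15143 mod 4 = 3, 37291 mod 4 = 3, so the flip contributes -1; sign now -1
(37291/15143): 37291 mod 15143 = 7005, so (37291/15143) = (7005/15143)
flip (7005/15143) -> (15143/7005): both odd, 7005 mod 4 = 1, 15143 mod 4 = 3, so the flip contributes +1; sign now -1
(15143/7005): 15143 mod 7005 = 1133, so (15143/7005) = (1133/7005)
flip (1133/7005) -> (7005/1133): both odd, 1133 mod 4 = 1, 7005 mod 4 = 1, so the flip contributes +1; sign now -1
(7005/1133): 7005 mod 1133 = 207, so (7005/1133) = (207/1133)
flip (207/1133) -> (1133/207): both odd, 207 mod 4 = 3, 1133 mod 4 = 1, so the flip contributes +1; sign now -1
(1133/207): 1133 mod 207 = 98, so (1133/207) = (98/207)
factor out 2^1: 98 = 2^1·49; with 207 mod 8 = 7, (2/207) = +1; sign now -1; continue with (49/207)
flip (49/207) -> (207/49): both odd, 49 mod 4 = 1, 207 mod 4 = 3, so the flip contributes +1; sign now -1
(207/49): 207 mod 49 = 11, so (207/49) = (11/49)
flip (11/49) -> (49/11): both odd, 11 mod 4 = 3, 49 mod 4 = 1, so the flip contributes +1; sign now -1
(49/11): 49 mod 11 = 5, so (49/11) = (5/11)
flip (5/11) -> (11/5): both odd, 5 mod 4 = 1, 11 mod 4 = 3, so the flip contributes +1; sign now -1
(11/5): 11 mod 5 = 1, so (11/5) = (1/5)
reached (1/5) = 1, so the symbol is -1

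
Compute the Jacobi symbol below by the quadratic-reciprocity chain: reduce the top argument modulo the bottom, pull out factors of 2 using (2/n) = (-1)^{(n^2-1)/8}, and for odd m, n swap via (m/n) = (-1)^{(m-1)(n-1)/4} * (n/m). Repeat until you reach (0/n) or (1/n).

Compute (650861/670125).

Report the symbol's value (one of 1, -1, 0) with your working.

1

flip (650861/670125) -> (670125/650861): both odd, 650861 mod 4 = 1, 670125 mod 4 = 1, so the flip contributes +1; sign now +1
(670125/650861): 670125 mod 650861 = 19264, so (670125/650861) = (19264/650861)
factor out 2^6: 19264 = 2^6·301; with 650861 mod 8 = 5, (2/650861) = -1; sign now +1; continue with (301/650861)
flip (301/650861) -> (650861/301): both odd, 301 mod 4 = 1, 650861 mod 4 = 1, so the flip contributes +1; sign now +1
(650861/301): 650861 mod 301 = 99, so (650861/301) = (99/301)
flip (99/301) -> (301/99): both odd, 99 mod 4 = 3, 301 mod 4 = 1, so the flip contributes +1; sign now +1
(301/99): 301 mod 99 = 4, so (301/99) = (4/99)
factor out 2^2: 4 = 2^2·1; with 99 mod 8 = 3, (2/99) = -1; sign now +1; continue with (1/99)
reached (1/99) = 1, so the symbol is +1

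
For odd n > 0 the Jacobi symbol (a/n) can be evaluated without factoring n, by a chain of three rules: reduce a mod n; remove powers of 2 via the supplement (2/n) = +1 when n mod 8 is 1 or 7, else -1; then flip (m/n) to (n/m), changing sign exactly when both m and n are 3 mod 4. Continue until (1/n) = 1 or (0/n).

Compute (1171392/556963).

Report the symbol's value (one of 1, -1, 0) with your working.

(1171392/556963): 1171392 mod 556963 = 57466, so (1171392/556963) = (57466/556963)
factor out 2^1: 57466 = 2^1·28733; with 556963 mod 8 = 3, (2/556963) = -1; sign now -1; continue with (28733/556963)
flip (28733/556963) -> (556963/28733): both odd, 28733 mod 4 = 1, 556963 mod 4 = 3, so the flip contributes +1; sign now -1
(556963/28733): 556963 mod 28733 = 11036, so (556963/28733) = (11036/28733)
factor out 2^2: 11036 = 2^2·2759; with 28733 mod 8 = 5, (2/28733) = -1; sign now -1; continue with (2759/28733)
flip (2759/28733) -> (28733/2759): both odd, 2759 mod 4 = 3, 28733 mod 4 = 1, so the flip contributes +1; sign now -1
(28733/2759): 28733 mod 2759 = 1143, so (28733/2759) = (1143/2759)
flip (1143/2759) -> (2759/1143): both odd, 1143 mod 4 = 3, 2759 mod 4 = 3, so the flip contributes -1; sign now +1
(2759/1143): 2759 mod 1143 = 473, so (2759/1143) = (473/1143)
flip (473/1143) -> (1143/473): both odd, 473 mod 4 = 1, 1143 mod 4 = 3, so the flip contributes +1; sign now +1
(1143/473): 1143 mod 473 = 197, so (1143/473) = (197/473)
flip (197/473) -> (473/197): both odd, 197 mod 4 = 1, 473 mod 4 = 1, so the flip contributes +1; sign now +1
(473/197): 473 mod 197 = 79, so (473/197) = (79/197)
flip (79/197) -> (197/79): both odd, 79 mod 4 = 3, 197 mod 4 = 1, so the flip contributes +1; sign now +1
(197/79): 197 mod 79 = 39, so (197/79) = (39/79)
flip (39/79) -> (79/39): both odd, 39 mod 4 = 3, 79 mod 4 = 3, so the flip contributes -1; sign now -1
(79/39): 79 mod 39 = 1, so (79/39) = (1/39)
reached (1/39) = 1, so the symbol is -1

-1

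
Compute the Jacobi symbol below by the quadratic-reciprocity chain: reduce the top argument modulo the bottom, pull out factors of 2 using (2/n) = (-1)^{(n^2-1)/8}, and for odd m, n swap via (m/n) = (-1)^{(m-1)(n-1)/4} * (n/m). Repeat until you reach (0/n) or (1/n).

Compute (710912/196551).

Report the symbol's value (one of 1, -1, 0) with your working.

-1

(710912/196551) = (121259/196551)   [reduce mod 196551]
reciprocity: (121259/196551) = -1·(196551/121259) since 121259 mod 4 = 3, 196551 mod 4 = 3; sign now -1
(196551/121259) = (75292/121259)   [reduce mod 121259]
75292 = 2^2·18823; (2/121259) = -1 since 121259 mod 8 = 3, so (75292/121259) = (-1)^2·(18823/121259); sign now -1
reciprocity: (18823/121259) = -1·(121259/18823) since 18823 mod 4 = 3, 121259 mod 4 = 3; sign now +1
(121259/18823) = (8321/18823)   [reduce mod 18823]
reciprocity: (8321/18823) = +1·(18823/8321) since 8321 mod 4 = 1, 18823 mod 4 = 3; sign now +1
(18823/8321) = (2181/8321)   [reduce mod 8321]
reciprocity: (2181/8321) = +1·(8321/2181) since 2181 mod 4 = 1, 8321 mod 4 = 1; sign now +1
(8321/2181) = (1778/2181)   [reduce mod 2181]
1778 = 2^1·889; (2/2181) = -1 since 2181 mod 8 = 5, so (1778/2181) = (-1)^1·(889/2181); sign now -1
reciprocity: (889/2181) = +1·(2181/889) since 889 mod 4 = 1, 2181 mod 4 = 1; sign now -1
(2181/889) = (403/889)   [reduce mod 889]
reciprocity: (403/889) = +1·(889/403) since 403 mod 4 = 3, 889 mod 4 = 1; sign now -1
(889/403) = (83/403)   [reduce mod 403]
reciprocity: (83/403) = -1·(403/83) since 83 mod 4 = 3, 403 mod 4 = 3; sign now +1
(403/83) = (71/83)   [reduce mod 83]
reciprocity: (71/83) = -1·(83/71) since 71 mod 4 = 3, 83 mod 4 = 3; sign now -1
(83/71) = (12/71)   [reduce mod 71]
12 = 2^2·3; (2/71) = +1 since 71 mod 8 = 7, so (12/71) = (+1)^2·(3/71); sign now -1
reciprocity: (3/71) = -1·(71/3) since 3 mod 4 = 3, 71 mod 4 = 3; sign now +1
(71/3) = (2/3)   [reduce mod 3]
2 = 2^1·1; (2/3) = -1 since 3 mod 8 = 3, so (2/3) = (-1)^1·(1/3); sign now -1
(1/3) = 1; final value = sign = -1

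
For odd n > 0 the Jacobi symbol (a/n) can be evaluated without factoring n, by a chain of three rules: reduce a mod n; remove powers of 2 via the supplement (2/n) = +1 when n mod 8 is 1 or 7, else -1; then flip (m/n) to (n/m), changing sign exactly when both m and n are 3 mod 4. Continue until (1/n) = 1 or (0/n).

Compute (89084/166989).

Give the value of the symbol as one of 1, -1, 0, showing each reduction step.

factor out 2^2: 89084 = 2^2·22271; with 166989 mod 8 = 5, (2/166989) = -1; sign now +1; continue with (22271/166989)
flip (22271/166989) -> (166989/22271): both odd, 22271 mod 4 = 3, 166989 mod 4 = 1, so the flip contributes +1; sign now +1
(166989/22271): 166989 mod 22271 = 11092, so (166989/22271) = (11092/22271)
factor out 2^2: 11092 = 2^2·2773; with 22271 mod 8 = 7, (2/22271) = +1; sign now +1; continue with (2773/22271)
flip (2773/22271) -> (22271/2773): both odd, 2773 mod 4 = 1, 22271 mod 4 = 3, so the flip contributes +1; sign now +1
(22271/2773): 22271 mod 2773 = 87, so (22271/2773) = (87/2773)
flip (87/2773) -> (2773/87): both odd, 87 mod 4 = 3, 2773 mod 4 = 1, so the flip contributes +1; sign now +1
(2773/87): 2773 mod 87 = 76, so (2773/87) = (76/87)
factor out 2^2: 76 = 2^2·19; with 87 mod 8 = 7, (2/87) = +1; sign now +1; continue with (19/87)
flip (19/87) -> (87/19): both odd, 19 mod 4 = 3, 87 mod 4 = 3, so the flip contributes -1; sign now -1
(87/19): 87 mod 19 = 11, so (87/19) = (11/19)
flip (11/19) -> (19/11): both odd, 11 mod 4 = 3, 19 mod 4 = 3, so the flip contributes -1; sign now +1
(19/11): 19 mod 11 = 8, so (19/11) = (8/11)
factor out 2^3: 8 = 2^3·1; with 11 mod 8 = 3, (2/11) = -1; sign now -1; continue with (1/11)
reached (1/11) = 1, so the symbol is -1

-1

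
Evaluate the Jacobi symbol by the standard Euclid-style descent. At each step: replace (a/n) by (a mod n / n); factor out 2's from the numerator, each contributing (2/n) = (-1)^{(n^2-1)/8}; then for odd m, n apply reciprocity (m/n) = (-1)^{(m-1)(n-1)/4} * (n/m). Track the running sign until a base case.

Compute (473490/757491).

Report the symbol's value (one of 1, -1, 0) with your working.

0

473490 = 2^1·236745; (2/757491) = -1 since 757491 mod 8 = 3, so (473490/757491) = (-1)^1·(236745/757491); sign now -1
reciprocity: (236745/757491) = +1·(757491/236745) since 236745 mod 4 = 1, 757491 mod 4 = 3; sign now -1
(757491/236745) = (47256/236745)   [reduce mod 236745]
47256 = 2^3·5907; (2/236745) = +1 since 236745 mod 8 = 1, so (47256/236745) = (+1)^3·(5907/236745); sign now -1
reciprocity: (5907/236745) = +1·(236745/5907) since 5907 mod 4 = 3, 236745 mod 4 = 1; sign now -1
(236745/5907) = (465/5907)   [reduce mod 5907]
reciprocity: (465/5907) = +1·(5907/465) since 465 mod 4 = 1, 5907 mod 4 = 3; sign now -1
(5907/465) = (327/465)   [reduce mod 465]
reciprocity: (327/465) = +1·(465/327) since 327 mod 4 = 3, 465 mod 4 = 1; sign now -1
(465/327) = (138/327)   [reduce mod 327]
138 = 2^1·69; (2/327) = +1 since 327 mod 8 = 7, so (138/327) = (+1)^1·(69/327); sign now -1
reciprocity: (69/327) = +1·(327/69) since 69 mod 4 = 1, 327 mod 4 = 3; sign now -1
(327/69) = (51/69)   [reduce mod 69]
reciprocity: (51/69) = +1·(69/51) since 51 mod 4 = 3, 69 mod 4 = 1; sign now -1
(69/51) = (18/51)   [reduce mod 51]
18 = 2^1·9; (2/51) = -1 since 51 mod 8 = 3, so (18/51) = (-1)^1·(9/51); sign now +1
reciprocity: (9/51) = +1·(51/9) since 9 mod 4 = 1, 51 mod 4 = 3; sign now +1
(51/9) = (6/9)   [reduce mod 9]
6 = 2^1·3; (2/9) = +1 since 9 mod 8 = 1, so (6/9) = (+1)^1·(3/9); sign now +1
reciprocity: (3/9) = +1·(9/3) since 3 mod 4 = 3, 9 mod 4 = 1; sign now +1
(9/3) = (0/3)   [reduce mod 3]
(0/3) = 0   [gcd(a, n) > 1]; final value = 0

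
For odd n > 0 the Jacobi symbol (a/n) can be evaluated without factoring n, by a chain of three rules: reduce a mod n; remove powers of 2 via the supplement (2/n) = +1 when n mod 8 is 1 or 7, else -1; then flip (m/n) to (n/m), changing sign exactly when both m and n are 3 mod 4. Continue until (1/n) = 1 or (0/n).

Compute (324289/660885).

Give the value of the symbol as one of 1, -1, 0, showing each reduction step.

1

flip (324289/660885) -> (660885/324289): both odd, 324289 mod 4 = 1, 660885 mod 4 = 1, so the flip contributes +1; sign now +1
(660885/324289): 660885 mod 324289 = 12307, so (660885/324289) = (12307/324289)
flip (12307/324289) -> (324289/12307): both odd, 12307 mod 4 = 3, 324289 mod 4 = 1, so the flip contributes +1; sign now +1
(324289/12307): 324289 mod 12307 = 4307, so (324289/12307) = (4307/12307)
flip (4307/12307) -> (12307/4307): both odd, 4307 mod 4 = 3, 12307 mod 4 = 3, so the flip contributes -1; sign now -1
(12307/4307): 12307 mod 4307 = 3693, so (12307/4307) = (3693/4307)
flip (3693/4307) -> (4307/3693): both odd, 3693 mod 4 = 1, 4307 mod 4 = 3, so the flip contributes +1; sign now -1
(4307/3693): 4307 mod 3693 = 614, so (4307/3693) = (614/3693)
factor out 2^1: 614 = 2^1·307; with 3693 mod 8 = 5, (2/3693) = -1; sign now +1; continue with (307/3693)
flip (307/3693) -> (3693/307): both odd, 307 mod 4 = 3, 3693 mod 4 = 1, so the flip contributes +1; sign now +1
(3693/307): 3693 mod 307 = 9, so (3693/307) = (9/307)
flip (9/307) -> (307/9): both odd, 9 mod 4 = 1, 307 mod 4 = 3, so the flip contributes +1; sign now +1
(307/9): 307 mod 9 = 1, so (307/9) = (1/9)
reached (1/9) = 1, so the symbol is +1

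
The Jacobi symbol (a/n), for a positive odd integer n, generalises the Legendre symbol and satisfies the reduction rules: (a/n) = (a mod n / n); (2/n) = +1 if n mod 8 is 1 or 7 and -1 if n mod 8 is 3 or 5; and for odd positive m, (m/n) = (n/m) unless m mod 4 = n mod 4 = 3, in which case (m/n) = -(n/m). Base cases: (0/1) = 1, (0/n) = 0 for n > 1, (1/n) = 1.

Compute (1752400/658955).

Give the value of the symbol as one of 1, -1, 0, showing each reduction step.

0

(1752400/658955): 1752400 mod 658955 = 434490, so (1752400/658955) = (434490/658955)
factor out 2^1: 434490 = 2^1·217245; with 658955 mod 8 = 3, (2/658955) = -1; sign now -1; continue with (217245/658955)
flip (217245/658955) -> (658955/217245): both odd, 217245 mod 4 = 1, 658955 mod 4 = 3, so the flip contributes +1; sign now -1
(658955/217245): 658955 mod 217245 = 7220, so (658955/217245) = (7220/217245)
factor out 2^2: 7220 = 2^2·1805; with 217245 mod 8 = 5, (2/217245) = -1; sign now -1; continue with (1805/217245)
flip (1805/217245) -> (217245/1805): both odd, 1805 mod 4 = 1, 217245 mod 4 = 1, so the flip contributes +1; sign now -1
(217245/1805): 217245 mod 1805 = 645, so (217245/1805) = (645/1805)
flip (645/1805) -> (1805/645): both odd, 645 mod 4 = 1, 1805 mod 4 = 1, so the flip contributes +1; sign now -1
(1805/645): 1805 mod 645 = 515, so (1805/645) = (515/645)
flip (515/645) -> (645/515): both odd, 515 mod 4 = 3, 645 mod 4 = 1, so the flip contributes +1; sign now -1
(645/515): 645 mod 515 = 130, so (645/515) = (130/515)
factor out 2^1: 130 = 2^1·65; with 515 mod 8 = 3, (2/515) = -1; sign now +1; continue with (65/515)
flip (65/515) -> (515/65): both odd, 65 mod 4 = 1, 515 mod 4 = 3, so the flip contributes +1; sign now +1
(515/65): 515 mod 65 = 60, so (515/65) = (60/65)
factor out 2^2: 60 = 2^2·15; with 65 mod 8 = 1, (2/65) = +1; sign now +1; continue with (15/65)
flip (15/65) -> (65/15): both odd, 15 mod 4 = 3, 65 mod 4 = 1, so the flip contributes +1; sign now +1
(65/15): 65 mod 15 = 5, so (65/15) = (5/15)
flip (5/15) -> (15/5): both odd, 5 mod 4 = 1, 15 mod 4 = 3, so the flip contributes +1; sign now +1
(15/5): 15 mod 5 = 0, so (15/5) = (0/5)
reached (0/5); gcd(a, n) > 1, so (0/5) = 0 and the symbol is 0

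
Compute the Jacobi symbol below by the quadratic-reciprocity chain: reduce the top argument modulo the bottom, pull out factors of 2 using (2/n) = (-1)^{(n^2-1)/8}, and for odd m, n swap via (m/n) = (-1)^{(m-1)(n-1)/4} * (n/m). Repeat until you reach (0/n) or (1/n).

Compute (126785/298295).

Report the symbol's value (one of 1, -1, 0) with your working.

flip (126785/298295) -> (298295/126785): both odd, 126785 mod 4 = 1, 298295 mod 4 = 3, so the flip contributes +1; sign now +1
(298295/126785): 298295 mod 126785 = 44725, so (298295/126785) = (44725/126785)
flip (44725/126785) -> (126785/44725): both odd, 44725 mod 4 = 1, 126785 mod 4 = 1, so the flip contributes +1; sign now +1
(126785/44725): 126785 mod 44725 = 37335, so (126785/44725) = (37335/44725)
flip (37335/44725) -> (44725/37335): both odd, 37335 mod 4 = 3, 44725 mod 4 = 1, so the flip contributes +1; sign now +1
(44725/37335): 44725 mod 37335 = 7390, so (44725/37335) = (7390/37335)
factor out 2^1: 7390 = 2^1·3695; with 37335 mod 8 = 7, (2/37335) = +1; sign now +1; continue with (3695/37335)
flip (3695/37335) -> (37335/3695): both odd, 3695 mod 4 = 3, 37335 mod 4 = 3, so the flip contributes -1; sign now -1
(37335/3695): 37335 mod 3695 = 385, so (37335/3695) = (385/3695)
flip (385/3695) -> (3695/385): both odd, 385 mod 4 = 1, 3695 mod 4 = 3, so the flip contributes +1; sign now -1
(3695/385): 3695 mod 385 = 230, so (3695/385) = (230/385)
factor out 2^1: 230 = 2^1·115; with 385 mod 8 = 1, (2/385) = +1; sign now -1; continue with (115/385)
flip (115/385) -> (385/115): both odd, 115 mod 4 = 3, 385 mod 4 = 1, so the flip contributes +1; sign now -1
(385/115): 385 mod 115 = 40, so (385/115) = (40/115)
factor out 2^3: 40 = 2^3·5; with 115 mod 8 = 3, (2/115) = -1; sign now +1; continue with (5/115)
flip (5/115) -> (115/5): both odd, 5 mod 4 = 1, 115 mod 4 = 3, so the flip contributes +1; sign now +1
(115/5): 115 mod 5 = 0, so (115/5) = (0/5)
reached (0/5); gcd(a, n) > 1, so (0/5) = 0 and the symbol is 0

0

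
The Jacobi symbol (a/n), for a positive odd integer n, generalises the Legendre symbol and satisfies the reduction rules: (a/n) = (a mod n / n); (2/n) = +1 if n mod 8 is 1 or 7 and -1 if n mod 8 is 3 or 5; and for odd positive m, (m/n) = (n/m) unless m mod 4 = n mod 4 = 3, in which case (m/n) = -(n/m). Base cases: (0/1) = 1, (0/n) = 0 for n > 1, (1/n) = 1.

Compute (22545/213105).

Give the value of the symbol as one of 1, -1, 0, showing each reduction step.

0

reciprocity: (22545/213105) = +1·(213105/22545) since 22545 mod 4 = 1, 213105 mod 4 = 1; sign now +1
(213105/22545) = (10200/22545)   [reduce mod 22545]
10200 = 2^3·1275; (2/22545) = +1 since 22545 mod 8 = 1, so (10200/22545) = (+1)^3·(1275/22545); sign now +1
reciprocity: (1275/22545) = +1·(22545/1275) since 1275 mod 4 = 3, 22545 mod 4 = 1; sign now +1
(22545/1275) = (870/1275)   [reduce mod 1275]
870 = 2^1·435; (2/1275) = -1 since 1275 mod 8 = 3, so (870/1275) = (-1)^1·(435/1275); sign now -1
reciprocity: (435/1275) = -1·(1275/435) since 435 mod 4 = 3, 1275 mod 4 = 3; sign now +1
(1275/435) = (405/435)   [reduce mod 435]
reciprocity: (405/435) = +1·(435/405) since 405 mod 4 = 1, 435 mod 4 = 3; sign now +1
(435/405) = (30/405)   [reduce mod 405]
30 = 2^1·15; (2/405) = -1 since 405 mod 8 = 5, so (30/405) = (-1)^1·(15/405); sign now -1
reciprocity: (15/405) = +1·(405/15) since 15 mod 4 = 3, 405 mod 4 = 1; sign now -1
(405/15) = (0/15)   [reduce mod 15]
(0/15) = 0   [gcd(a, n) > 1]; final value = 0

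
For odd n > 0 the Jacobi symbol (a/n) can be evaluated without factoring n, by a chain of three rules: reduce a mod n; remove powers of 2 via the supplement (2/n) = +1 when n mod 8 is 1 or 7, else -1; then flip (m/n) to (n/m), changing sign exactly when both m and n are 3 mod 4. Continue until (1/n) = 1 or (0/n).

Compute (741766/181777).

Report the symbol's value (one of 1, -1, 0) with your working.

(741766/181777) = (14658/181777)   [reduce mod 181777]
14658 = 2^1·7329; (2/181777) = +1 since 181777 mod 8 = 1, so (14658/181777) = (+1)^1·(7329/181777); sign now +1
reciprocity: (7329/181777) = +1·(181777/7329) since 7329 mod 4 = 1, 181777 mod 4 = 1; sign now +1
(181777/7329) = (5881/7329)   [reduce mod 7329]
reciprocity: (5881/7329) = +1·(7329/5881) since 5881 mod 4 = 1, 7329 mod 4 = 1; sign now +1
(7329/5881) = (1448/5881)   [reduce mod 5881]
1448 = 2^3·181; (2/5881) = +1 since 5881 mod 8 = 1, so (1448/5881) = (+1)^3·(181/5881); sign now +1
reciprocity: (181/5881) = +1·(5881/181) since 181 mod 4 = 1, 5881 mod 4 = 1; sign now +1
(5881/181) = (89/181)   [reduce mod 181]
reciprocity: (89/181) = +1·(181/89) since 89 mod 4 = 1, 181 mod 4 = 1; sign now +1
(181/89) = (3/89)   [reduce mod 89]
reciprocity: (3/89) = +1·(89/3) since 3 mod 4 = 3, 89 mod 4 = 1; sign now +1
(89/3) = (2/3)   [reduce mod 3]
2 = 2^1·1; (2/3) = -1 since 3 mod 8 = 3, so (2/3) = (-1)^1·(1/3); sign now -1
(1/3) = 1; final value = sign = -1

-1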